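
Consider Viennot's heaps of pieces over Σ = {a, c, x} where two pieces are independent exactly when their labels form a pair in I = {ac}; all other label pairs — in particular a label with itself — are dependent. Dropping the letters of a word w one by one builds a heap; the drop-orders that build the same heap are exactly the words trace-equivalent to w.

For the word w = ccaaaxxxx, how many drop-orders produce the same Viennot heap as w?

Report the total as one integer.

10

drop 0:c onto floor
drop 1:c onto {0:c}
drop 2:a onto floor
drop 3:a onto {2:a}
drop 4:a onto {3:a}
drop 5:x onto {1:c, 4:a}
drop 6:x onto {5:x}
drop 7:x onto {6:x}
drop 8:x onto {7:x}
ground layer = {0:c, 2:a}
drop-orders for the pieces not yet dropped (sum over which currently-grounded one goes next):
  1 to go: {8} 1
  2 to go: {7,8} 1
  3 to go: {6,7,8} 1
  4 to go: {5,6,7,8} 1
  5 to go: {1,5,6,7,8} 1  {4,5,6,7,8} 1
  6 to go: {0,1,5,6,7,8} 1  {1,4,5,6,7,8} 2  {3,4,5,6,7,8} 1
  7 to go: {0,1,4,5,6,7,8} 3  {1,3,4,5,6,7,8} 3  {2,3,4,5,6,7,8} 1
  if 0:c drops first: 4 orders
  if 2:a drops first: 6 orders
heap linearizations: 10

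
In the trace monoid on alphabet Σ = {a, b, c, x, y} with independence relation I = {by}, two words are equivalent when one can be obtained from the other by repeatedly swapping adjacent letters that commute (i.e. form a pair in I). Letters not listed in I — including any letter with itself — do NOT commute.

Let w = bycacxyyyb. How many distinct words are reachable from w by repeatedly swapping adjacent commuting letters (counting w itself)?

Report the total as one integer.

piece 0:b — minimal
piece 1:y — minimal
piece 2:c rests on {0:b, 1:y}
piece 3:a rests on {2:c}
piece 4:c rests on {3:a}
piece 5:x rests on {4:c}
piece 6:y rests on {5:x}
piece 7:y rests on {6:y}
piece 8:y rests on {7:y}
piece 9:b rests on {5:x}
minimal pieces: {0:b, 1:y}
ways to finish when only these pieces remain (= sum over removing one remaining piece with nothing left below it):
  1 left: {8}→1  {9}→1
  2 left: {7,8}→1  {8,9}→2
  3 left: {6,7,8}→1  {7,8,9}→3
  4 left: {6,7,8,9}→4
  5 left: {5,6,7,8,9}→4
  6 left: {4,5,6,7,8,9}→4
  7 left: {3,4,5,6,7,8,9}→4
  8 left: {2,3,4,5,6,7,8,9}→4
  placing 0:b first → 4 extensions
  placing 1:y first → 4 extensions
total linear extensions = 8

8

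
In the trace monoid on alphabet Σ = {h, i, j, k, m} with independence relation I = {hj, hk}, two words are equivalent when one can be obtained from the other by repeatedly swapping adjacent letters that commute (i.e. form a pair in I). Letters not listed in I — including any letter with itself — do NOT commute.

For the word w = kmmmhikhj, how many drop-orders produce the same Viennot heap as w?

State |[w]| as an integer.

3

#0=k has no predecessor
#1=m depends on [0:k]
#2=m depends on [1:m]
#3=m depends on [2:m]
#4=h depends on [3:m]
#5=i depends on [4:h]
#6=k depends on [5:i]
#7=h depends on [5:i]
#8=j depends on [6:k]
sources: [0:k]
N(rest) = Σ N(rest − s) over sources s of rest; N(one piece) = 1:
  size 1 → [7]=1  [8]=1
  size 2 → [6,8]=1  [7,8]=2
  size 3 → [6,7,8]=3
  size 4 → [5,6,7,8]=3
  size 5 → [4,5,6,7,8]=3
  size 6 → [3,4,5,6,7,8]=3
  size 7 → [2,3,4,5,6,7,8]=3
  first=0(k) contributes 3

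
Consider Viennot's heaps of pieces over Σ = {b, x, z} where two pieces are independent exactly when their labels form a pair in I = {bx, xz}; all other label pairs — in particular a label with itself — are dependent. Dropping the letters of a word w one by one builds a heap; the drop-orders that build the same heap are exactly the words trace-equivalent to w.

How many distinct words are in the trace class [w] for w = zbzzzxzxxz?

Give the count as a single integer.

#0=z has no predecessor
#1=b depends on [0:z]
#2=z depends on [1:b]
#3=z depends on [2:z]
#4=z depends on [3:z]
#5=x has no predecessor
#6=z depends on [4:z]
#7=x depends on [5:x]
#8=x depends on [7:x]
#9=z depends on [6:z]
sources: [0:z, 5:x]
N(rest) = Σ N(rest − s) over sources s of rest; N(one piece) = 1:
  size 1 → [8]=1  [9]=1
  size 2 → [6,9]=1  [7,8]=1  [8,9]=2
  size 3 → [4,6,9]=1  [5,7,8]=1  [6,8,9]=3  [7,8,9]=3
  size 4 → [3,4,6,9]=1  [4,6,8,9]=4  [5,7,8,9]=4  [6,7,8,9]=6
  size 5 → [2,3,4,6,9]=1  [3,4,6,8,9]=5  [4,6,7,8,9]=10  [5,6,7,8,9]=10
  size 6 → [1,2,3,4,6,9]=1  [2,3,4,6,8,9]=6  [3,4,6,7,8,9]=15  [4,5,6,7,8,9]=20
  size 7 → [0,1,2,3,4,6,9]=1  [1,2,3,4,6,8,9]=7  [2,3,4,6,7,8,9]=21  [3,4,5,6,7,8,9]=35
  size 8 → [0,1,2,3,4,6,8,9]=8  [1,2,3,4,6,7,8,9]=28  [2,3,4,5,6,7,8,9]=56
  first=0(z) contributes 84
  first=5(x) contributes 36
|[w]| = 120

120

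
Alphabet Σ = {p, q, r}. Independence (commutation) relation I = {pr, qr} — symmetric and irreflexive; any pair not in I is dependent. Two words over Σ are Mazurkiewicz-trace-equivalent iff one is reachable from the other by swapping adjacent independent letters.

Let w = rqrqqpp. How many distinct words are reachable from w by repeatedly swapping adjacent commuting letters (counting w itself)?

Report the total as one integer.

21

#0=r has no predecessor
#1=q has no predecessor
#2=r depends on [0:r]
#3=q depends on [1:q]
#4=q depends on [3:q]
#5=p depends on [4:q]
#6=p depends on [5:p]
sources: [0:r, 1:q]
N(rest) = Σ N(rest − s) over sources s of rest; N(one piece) = 1:
  size 1 → [2]=1  [6]=1
  size 2 → [0,2]=1  [2,6]=2  [5,6]=1
  size 3 → [0,2,6]=3  [2,5,6]=3  [4,5,6]=1
  size 4 → [0,2,5,6]=6  [2,4,5,6]=4  [3,4,5,6]=1
  size 5 → [0,2,4,5,6]=10  [1,3,4,5,6]=1  [2,3,4,5,6]=5
  first=0(r) contributes 6
  first=1(q) contributes 15
|[w]| = 21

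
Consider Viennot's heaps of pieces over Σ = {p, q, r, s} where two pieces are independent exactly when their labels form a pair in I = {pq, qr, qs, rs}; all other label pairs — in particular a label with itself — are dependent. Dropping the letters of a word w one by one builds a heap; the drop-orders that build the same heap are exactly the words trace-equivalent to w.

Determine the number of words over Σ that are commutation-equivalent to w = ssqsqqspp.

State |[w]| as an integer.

84

drop 0:s onto floor
drop 1:s onto {0:s}
drop 2:q onto floor
drop 3:s onto {1:s}
drop 4:q onto {2:q}
drop 5:q onto {4:q}
drop 6:s onto {3:s}
drop 7:p onto {6:s}
drop 8:p onto {7:p}
ground layer = {0:s, 2:q}
drop-orders for the pieces not yet dropped (sum over which currently-grounded one goes next):
  1 to go: {5} 1  {8} 1
  2 to go: {4,5} 1  {5,8} 2  {7,8} 1
  3 to go: {2,4,5} 1  {4,5,8} 3  {5,7,8} 3  {6,7,8} 1
  4 to go: {2,4,5,8} 4  {3,6,7,8} 1  {4,5,7,8} 6  {5,6,7,8} 4
  5 to go: {1,3,6,7,8} 1  {2,4,5,7,8} 10  {3,5,6,7,8} 5  {4,5,6,7,8} 10
  6 to go: {0,1,3,6,7,8} 1  {1,3,5,6,7,8} 6  {2,4,5,6,7,8} 20  {3,4,5,6,7,8} 15
  7 to go: {0,1,3,5,6,7,8} 7  {1,3,4,5,6,7,8} 21  {2,3,4,5,6,7,8} 35
  if 0:s drops first: 56 orders
  if 2:q drops first: 28 orders
heap linearizations: 84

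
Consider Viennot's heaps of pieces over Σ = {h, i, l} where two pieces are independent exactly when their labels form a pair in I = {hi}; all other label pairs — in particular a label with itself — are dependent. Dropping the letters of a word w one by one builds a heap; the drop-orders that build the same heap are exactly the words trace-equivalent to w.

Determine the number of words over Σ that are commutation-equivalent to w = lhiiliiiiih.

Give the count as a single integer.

18

0(l) covers ∅
1(h) covers 0:l
2(i) covers 0:l
3(i) covers 2:i
4(l) covers 1:h, 3:i
5(i) covers 4:l
6(i) covers 5:i
7(i) covers 6:i
8(i) covers 7:i
9(i) covers 8:i
10(h) covers 4:l
floor of heap: 0:l
completions by unplaced set U, small U first (add the entries for U minus each lowest piece of U):
  |U|=1: {9}:1  {10}:1
  |U|=2: {8,9}:1  {9,10}:2
  |U|=3: {7,8,9}:1  {8,9,10}:3
  |U|=4: {6,7,8,9}:1  {7,8,9,10}:4
  |U|=5: {5,6,7,8,9}:1  {6,7,8,9,10}:5
  |U|=6: {5,6,7,8,9,10}:6
  |U|=7: {4,5,6,7,8,9,10}:6
  |U|=8: {1,4,5,6,7,8,9,10}:6  {3,4,5,6,7,8,9,10}:6
  |U|=9: {1,3,4,5,6,7,8,9,10}:12  {2,3,4,5,6,7,8,9,10}:6
  start at 0(l): 18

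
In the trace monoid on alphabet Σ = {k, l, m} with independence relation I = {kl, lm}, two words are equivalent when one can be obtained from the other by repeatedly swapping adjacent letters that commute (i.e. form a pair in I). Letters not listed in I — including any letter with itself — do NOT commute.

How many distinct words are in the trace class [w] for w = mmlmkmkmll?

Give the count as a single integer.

#0=m has no predecessor
#1=m depends on [0:m]
#2=l has no predecessor
#3=m depends on [1:m]
#4=k depends on [3:m]
#5=m depends on [4:k]
#6=k depends on [5:m]
#7=m depends on [6:k]
#8=l depends on [2:l]
#9=l depends on [8:l]
sources: [0:m, 2:l]
N(rest) = Σ N(rest − s) over sources s of rest; N(one piece) = 1:
  size 1 → [7]=1  [9]=1
  size 2 → [6,7]=1  [7,9]=2  [8,9]=1
  size 3 → [2,8,9]=1  [5,6,7]=1  [6,7,9]=3  [7,8,9]=3
  size 4 → [2,7,8,9]=4  [4,5,6,7]=1  [5,6,7,9]=4  [6,7,8,9]=6
  size 5 → [2,6,7,8,9]=10  [3,4,5,6,7]=1  [4,5,6,7,9]=5  [5,6,7,8,9]=10
  size 6 → [1,3,4,5,6,7]=1  [2,5,6,7,8,9]=20  [3,4,5,6,7,9]=6  [4,5,6,7,8,9]=15
  size 7 → [0,1,3,4,5,6,7]=1  [1,3,4,5,6,7,9]=7  [2,4,5,6,7,8,9]=35  [3,4,5,6,7,8,9]=21
  size 8 → [0,1,3,4,5,6,7,9]=8  [1,3,4,5,6,7,8,9]=28  [2,3,4,5,6,7,8,9]=56
  first=0(m) contributes 84
  first=2(l) contributes 36
|[w]| = 120

120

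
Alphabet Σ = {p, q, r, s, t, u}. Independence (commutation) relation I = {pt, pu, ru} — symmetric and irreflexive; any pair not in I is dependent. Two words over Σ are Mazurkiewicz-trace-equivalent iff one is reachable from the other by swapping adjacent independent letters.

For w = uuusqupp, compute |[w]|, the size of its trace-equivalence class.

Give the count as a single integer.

0(u) covers ∅
1(u) covers 0:u
2(u) covers 1:u
3(s) covers 2:u
4(q) covers 3:s
5(u) covers 4:q
6(p) covers 4:q
7(p) covers 6:p
floor of heap: 0:u
completions by unplaced set U, small U first (add the entries for U minus each lowest piece of U):
  |U|=1: {5}:1  {7}:1
  |U|=2: {5,7}:2  {6,7}:1
  |U|=3: {5,6,7}:3
  |U|=4: {4,5,6,7}:3
  |U|=5: {3,4,5,6,7}:3
  |U|=6: {2,3,4,5,6,7}:3
  start at 0(u): 3

3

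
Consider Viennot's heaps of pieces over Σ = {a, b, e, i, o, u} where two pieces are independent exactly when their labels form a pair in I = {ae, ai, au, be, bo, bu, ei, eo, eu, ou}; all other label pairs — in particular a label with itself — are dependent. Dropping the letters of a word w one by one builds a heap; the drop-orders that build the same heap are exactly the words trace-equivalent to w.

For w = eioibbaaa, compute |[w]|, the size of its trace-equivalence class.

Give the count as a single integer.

9

piece 0:e — minimal
piece 1:i — minimal
piece 2:o rests on {1:i}
piece 3:i rests on {2:o}
piece 4:b rests on {3:i}
piece 5:b rests on {4:b}
piece 6:a rests on {5:b}
piece 7:a rests on {6:a}
piece 8:a rests on {7:a}
minimal pieces: {0:e, 1:i}
ways to finish when only these pieces remain (= sum over removing one remaining piece with nothing left below it):
  1 left: {0}→1  {8}→1
  2 left: {0,8}→2  {7,8}→1
  3 left: {0,7,8}→3  {6,7,8}→1
  4 left: {0,6,7,8}→4  {5,6,7,8}→1
  5 left: {0,5,6,7,8}→5  {4,5,6,7,8}→1
  6 left: {0,4,5,6,7,8}→6  {3,4,5,6,7,8}→1
  7 left: {0,3,4,5,6,7,8}→7  {2,3,4,5,6,7,8}→1
  placing 0:e first → 1 extensions
  placing 1:i first → 8 extensions
total linear extensions = 9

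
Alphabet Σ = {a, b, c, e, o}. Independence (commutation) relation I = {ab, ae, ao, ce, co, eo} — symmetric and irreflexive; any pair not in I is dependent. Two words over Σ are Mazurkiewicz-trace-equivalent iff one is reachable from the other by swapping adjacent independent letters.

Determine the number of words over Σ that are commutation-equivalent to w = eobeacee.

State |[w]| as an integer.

#0=e has no predecessor
#1=o has no predecessor
#2=b depends on [0:e, 1:o]
#3=e depends on [2:b]
#4=a has no predecessor
#5=c depends on [2:b, 4:a]
#6=e depends on [3:e]
#7=e depends on [6:e]
sources: [0:e, 1:o, 4:a]
N(rest) = Σ N(rest − s) over sources s of rest; N(one piece) = 1:
  size 1 → [5]=1  [7]=1
  size 2 → [4,5]=1  [5,7]=2  [6,7]=1
  size 3 → [3,6,7]=1  [4,5,7]=3  [5,6,7]=3
  size 4 → [3,5,6,7]=4  [4,5,6,7]=6
  size 5 → [2,3,5,6,7]=4  [3,4,5,6,7]=10
  size 6 → [0,2,3,5,6,7]=4  [1,2,3,5,6,7]=4  [2,3,4,5,6,7]=14
  first=0(e) contributes 18
  first=1(o) contributes 18
  first=4(a) contributes 8
|[w]| = 44

44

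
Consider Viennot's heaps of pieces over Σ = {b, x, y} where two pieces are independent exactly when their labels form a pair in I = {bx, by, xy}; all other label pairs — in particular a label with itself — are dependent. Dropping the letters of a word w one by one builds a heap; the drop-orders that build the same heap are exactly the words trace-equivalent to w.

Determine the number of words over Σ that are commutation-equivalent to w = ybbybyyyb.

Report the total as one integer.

drop 0:y onto floor
drop 1:b onto floor
drop 2:b onto {1:b}
drop 3:y onto {0:y}
drop 4:b onto {2:b}
drop 5:y onto {3:y}
drop 6:y onto {5:y}
drop 7:y onto {6:y}
drop 8:b onto {4:b}
ground layer = {0:y, 1:b}
drop-orders for the pieces not yet dropped (sum over which currently-grounded one goes next):
  1 to go: {7} 1  {8} 1
  2 to go: {4,8} 1  {6,7} 1  {7,8} 2
  3 to go: {2,4,8} 1  {4,7,8} 3  {5,6,7} 1  {6,7,8} 3
  4 to go: {1,2,4,8} 1  {2,4,7,8} 4  {3,5,6,7} 1  {4,6,7,8} 6  {5,6,7,8} 4
  5 to go: {0,3,5,6,7} 1  {1,2,4,7,8} 5  {2,4,6,7,8} 10  {3,5,6,7,8} 5  {4,5,6,7,8} 10
  6 to go: {0,3,5,6,7,8} 6  {1,2,4,6,7,8} 15  {2,4,5,6,7,8} 20  {3,4,5,6,7,8} 15
  7 to go: {0,3,4,5,6,7,8} 21  {1,2,4,5,6,7,8} 35  {2,3,4,5,6,7,8} 35
  if 0:y drops first: 70 orders
  if 1:b drops first: 56 orders
heap linearizations: 126

126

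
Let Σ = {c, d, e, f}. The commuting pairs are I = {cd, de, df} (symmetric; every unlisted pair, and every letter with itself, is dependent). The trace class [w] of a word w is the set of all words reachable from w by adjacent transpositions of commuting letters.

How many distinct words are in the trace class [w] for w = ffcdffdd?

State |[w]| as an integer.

56

#0=f has no predecessor
#1=f depends on [0:f]
#2=c depends on [1:f]
#3=d has no predecessor
#4=f depends on [2:c]
#5=f depends on [4:f]
#6=d depends on [3:d]
#7=d depends on [6:d]
sources: [0:f, 3:d]
N(rest) = Σ N(rest − s) over sources s of rest; N(one piece) = 1:
  size 1 → [5]=1  [7]=1
  size 2 → [4,5]=1  [5,7]=2  [6,7]=1
  size 3 → [2,4,5]=1  [3,6,7]=1  [4,5,7]=3  [5,6,7]=3
  size 4 → [1,2,4,5]=1  [2,4,5,7]=4  [3,5,6,7]=4  [4,5,6,7]=6
  size 5 → [0,1,2,4,5]=1  [1,2,4,5,7]=5  [2,4,5,6,7]=10  [3,4,5,6,7]=10
  size 6 → [0,1,2,4,5,7]=6  [1,2,4,5,6,7]=15  [2,3,4,5,6,7]=20
  first=0(f) contributes 35
  first=3(d) contributes 21
|[w]| = 56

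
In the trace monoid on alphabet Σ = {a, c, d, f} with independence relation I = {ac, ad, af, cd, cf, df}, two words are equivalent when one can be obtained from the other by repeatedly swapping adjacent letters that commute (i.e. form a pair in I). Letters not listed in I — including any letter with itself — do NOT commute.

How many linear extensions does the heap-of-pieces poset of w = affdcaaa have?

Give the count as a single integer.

#0=a has no predecessor
#1=f has no predecessor
#2=f depends on [1:f]
#3=d has no predecessor
#4=c has no predecessor
#5=a depends on [0:a]
#6=a depends on [5:a]
#7=a depends on [6:a]
sources: [0:a, 1:f, 3:d, 4:c]
N(rest) = Σ N(rest − s) over sources s of rest; N(one piece) = 1:
  size 1 → [2]=1  [3]=1  [4]=1  [7]=1
  size 2 → [1,2]=1  [2,3]=2  [2,4]=2  [2,7]=2  [3,4]=2  [3,7]=2  [4,7]=2  [6,7]=1
  size 3 → [1,2,3]=3  [1,2,4]=3  [1,2,7]=3  [2,3,4]=6  [2,3,7]=6  [2,4,7]=6  [2,6,7]=3  [3,4,7]=6  [3,6,7]=3  [4,6,7]=3  [5,6,7]=1
  size 4 → [0,5,6,7]=1  [1,2,3,4]=12  [1,2,3,7]=12  [1,2,4,7]=12  [1,2,6,7]=6  [2,3,4,7]=24  [2,3,6,7]=12  [2,4,6,7]=12  [2,5,6,7]=4  [3,4,6,7]=12  [3,5,6,7]=4  [4,5,6,7]=4
  size 5 → [0,2,5,6,7]=5  [0,3,5,6,7]=5  [0,4,5,6,7]=5  [1,2,3,4,7]=60  [1,2,3,6,7]=30  [1,2,4,6,7]=30  [1,2,5,6,7]=10  [2,3,4,6,7]=60  [2,3,5,6,7]=20  [2,4,5,6,7]=20  [3,4,5,6,7]=20
  size 6 → [0,1,2,5,6,7]=15  [0,2,3,5,6,7]=30  [0,2,4,5,6,7]=30  [0,3,4,5,6,7]=30  [1,2,3,4,6,7]=180  [1,2,3,5,6,7]=60  [1,2,4,5,6,7]=60  [2,3,4,5,6,7]=120
  first=0(a) contributes 420
  first=1(f) contributes 210
  first=3(d) contributes 105
  first=4(c) contributes 105
|[w]| = 840

840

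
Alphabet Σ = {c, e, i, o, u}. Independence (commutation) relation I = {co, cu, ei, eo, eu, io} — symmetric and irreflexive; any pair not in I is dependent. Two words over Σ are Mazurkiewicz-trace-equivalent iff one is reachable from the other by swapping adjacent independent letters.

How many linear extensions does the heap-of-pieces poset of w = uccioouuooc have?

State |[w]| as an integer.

0(u) covers ∅
1(c) covers ∅
2(c) covers 1:c
3(i) covers 0:u, 2:c
4(o) covers 0:u
5(o) covers 4:o
6(u) covers 3:i, 5:o
7(u) covers 6:u
8(o) covers 7:u
9(o) covers 8:o
10(c) covers 3:i
floor of heap: 0:u, 1:c
completions by unplaced set U, small U first (add the entries for U minus each lowest piece of U):
  |U|=1: {9}:1  {10}:1
  |U|=2: {8,9}:1  {9,10}:2
  |U|=3: {7,8,9}:1  {8,9,10}:3
  |U|=4: {6,7,8,9}:1  {7,8,9,10}:4
  |U|=5: {5,6,7,8,9}:1  {6,7,8,9,10}:5
  |U|=6: {3,6,7,8,9,10}:5  {4,5,6,7,8,9}:1  {5,6,7,8,9,10}:6
  |U|=7: {2,3,6,7,8,9,10}:5  {3,5,6,7,8,9,10}:11  {4,5,6,7,8,9,10}:7
  |U|=8: {1,2,3,6,7,8,9,10}:5  {2,3,5,6,7,8,9,10}:16  {3,4,5,6,7,8,9,10}:18
  |U|=9: {0,3,4,5,6,7,8,9,10}:18  {1,2,3,5,6,7,8,9,10}:21  {2,3,4,5,6,7,8,9,10}:34
  start at 0(u): 55
  start at 1(c): 52
sum over floor = 107

107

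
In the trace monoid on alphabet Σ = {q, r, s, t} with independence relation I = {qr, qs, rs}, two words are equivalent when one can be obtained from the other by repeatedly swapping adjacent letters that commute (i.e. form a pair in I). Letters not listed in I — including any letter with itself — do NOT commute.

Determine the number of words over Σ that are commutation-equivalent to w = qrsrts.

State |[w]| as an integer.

12

drop 0:q onto floor
drop 1:r onto floor
drop 2:s onto floor
drop 3:r onto {1:r}
drop 4:t onto {0:q, 2:s, 3:r}
drop 5:s onto {4:t}
ground layer = {0:q, 1:r, 2:s}
drop-orders for the pieces not yet dropped (sum over which currently-grounded one goes next):
  1 to go: {5} 1
  2 to go: {4,5} 1
  3 to go: {0,4,5} 1  {2,4,5} 1  {3,4,5} 1
  4 to go: {0,2,4,5} 2  {0,3,4,5} 2  {1,3,4,5} 1  {2,3,4,5} 2
  if 0:q drops first: 3 orders
  if 1:r drops first: 6 orders
  if 2:s drops first: 3 orders
heap linearizations: 12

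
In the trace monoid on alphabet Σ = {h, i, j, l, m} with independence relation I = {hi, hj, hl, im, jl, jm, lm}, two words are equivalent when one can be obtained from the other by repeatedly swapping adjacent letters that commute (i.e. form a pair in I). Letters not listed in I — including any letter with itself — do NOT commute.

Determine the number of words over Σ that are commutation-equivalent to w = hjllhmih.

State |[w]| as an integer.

piece 0:h — minimal
piece 1:j — minimal
piece 2:l — minimal
piece 3:l rests on {2:l}
piece 4:h rests on {0:h}
piece 5:m rests on {4:h}
piece 6:i rests on {1:j, 3:l}
piece 7:h rests on {5:m}
minimal pieces: {0:h, 1:j, 2:l}
ways to finish when only these pieces remain (= sum over removing one remaining piece with nothing left below it):
  1 left: {6}→1  {7}→1
  2 left: {1,6}→1  {3,6}→1  {5,7}→1  {6,7}→2
  3 left: {1,3,6}→2  {1,6,7}→3  {2,3,6}→1  {3,6,7}→3  {4,5,7}→1  {5,6,7}→3
  4 left: {0,4,5,7}→1  {1,2,3,6}→3  {1,3,6,7}→8  {1,5,6,7}→6  {2,3,6,7}→4  {3,5,6,7}→6  {4,5,6,7}→4
  5 left: {0,4,5,6,7}→5  {1,2,3,6,7}→15  {1,3,5,6,7}→20  {1,4,5,6,7}→10  {2,3,5,6,7}→10  {3,4,5,6,7}→10
  6 left: {0,1,4,5,6,7}→15  {0,3,4,5,6,7}→15  {1,2,3,5,6,7}→45  {1,3,4,5,6,7}→40  {2,3,4,5,6,7}→20
  placing 0:h first → 105 extensions
  placing 1:j first → 35 extensions
  placing 2:l first → 70 extensions
total linear extensions = 210

210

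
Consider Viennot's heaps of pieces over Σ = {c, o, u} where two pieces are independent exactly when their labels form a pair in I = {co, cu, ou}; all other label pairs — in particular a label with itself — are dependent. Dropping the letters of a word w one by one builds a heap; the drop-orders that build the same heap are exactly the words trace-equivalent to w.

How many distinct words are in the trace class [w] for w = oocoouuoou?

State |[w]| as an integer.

840

#0=o has no predecessor
#1=o depends on [0:o]
#2=c has no predecessor
#3=o depends on [1:o]
#4=o depends on [3:o]
#5=u has no predecessor
#6=u depends on [5:u]
#7=o depends on [4:o]
#8=o depends on [7:o]
#9=u depends on [6:u]
sources: [0:o, 2:c, 5:u]
N(rest) = Σ N(rest − s) over sources s of rest; N(one piece) = 1:
  size 1 → [2]=1  [8]=1  [9]=1
  size 2 → [2,8]=2  [2,9]=2  [6,9]=1  [7,8]=1  [8,9]=2
  size 3 → [2,6,9]=3  [2,7,8]=3  [2,8,9]=6  [4,7,8]=1  [5,6,9]=1  [6,8,9]=3  [7,8,9]=3
  size 4 → [2,4,7,8]=4  [2,5,6,9]=4  [2,6,8,9]=12  [2,7,8,9]=12  [3,4,7,8]=1  [4,7,8,9]=4  [5,6,8,9]=4  [6,7,8,9]=6
  size 5 → [1,3,4,7,8]=1  [2,3,4,7,8]=5  [2,4,7,8,9]=20  [2,5,6,8,9]=20  [2,6,7,8,9]=30  [3,4,7,8,9]=5  [4,6,7,8,9]=10  [5,6,7,8,9]=10
  size 6 → [0,1,3,4,7,8]=1  [1,2,3,4,7,8]=6  [1,3,4,7,8,9]=6  [2,3,4,7,8,9]=30  [2,4,6,7,8,9]=60  [2,5,6,7,8,9]=60  [3,4,6,7,8,9]=15  [4,5,6,7,8,9]=20
  size 7 → [0,1,2,3,4,7,8]=7  [0,1,3,4,7,8,9]=7  [1,2,3,4,7,8,9]=42  [1,3,4,6,7,8,9]=21  [2,3,4,6,7,8,9]=105  [2,4,5,6,7,8,9]=140  [3,4,5,6,7,8,9]=35
  size 8 → [0,1,2,3,4,7,8,9]=56  [0,1,3,4,6,7,8,9]=28  [1,2,3,4,6,7,8,9]=168  [1,3,4,5,6,7,8,9]=56  [2,3,4,5,6,7,8,9]=280
  first=0(o) contributes 504
  first=2(c) contributes 84
  first=5(u) contributes 252
|[w]| = 840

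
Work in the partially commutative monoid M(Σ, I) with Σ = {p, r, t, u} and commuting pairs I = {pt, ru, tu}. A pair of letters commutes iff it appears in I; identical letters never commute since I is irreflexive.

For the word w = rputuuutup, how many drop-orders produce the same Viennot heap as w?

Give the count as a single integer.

0(r) covers ∅
1(p) covers 0:r
2(u) covers 1:p
3(t) covers 0:r
4(u) covers 2:u
5(u) covers 4:u
6(u) covers 5:u
7(t) covers 3:t
8(u) covers 6:u
9(p) covers 8:u
floor of heap: 0:r
completions by unplaced set U, small U first (add the entries for U minus each lowest piece of U):
  |U|=1: {7}:1  {9}:1
  |U|=2: {3,7}:1  {7,9}:2  {8,9}:1
  |U|=3: {3,7,9}:3  {6,8,9}:1  {7,8,9}:3
  |U|=4: {3,7,8,9}:6  {5,6,8,9}:1  {6,7,8,9}:4
  |U|=5: {3,6,7,8,9}:10  {4,5,6,8,9}:1  {5,6,7,8,9}:5
  |U|=6: {2,4,5,6,8,9}:1  {3,5,6,7,8,9}:15  {4,5,6,7,8,9}:6
  |U|=7: {1,2,4,5,6,8,9}:1  {2,4,5,6,7,8,9}:7  {3,4,5,6,7,8,9}:21
  |U|=8: {1,2,4,5,6,7,8,9}:8  {2,3,4,5,6,7,8,9}:28
  start at 0(r): 36

36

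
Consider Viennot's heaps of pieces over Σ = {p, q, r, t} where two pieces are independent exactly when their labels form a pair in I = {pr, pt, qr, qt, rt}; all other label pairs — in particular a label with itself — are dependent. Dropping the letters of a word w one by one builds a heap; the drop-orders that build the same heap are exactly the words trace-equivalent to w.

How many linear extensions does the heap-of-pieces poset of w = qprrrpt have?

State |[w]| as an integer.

140

drop 0:q onto floor
drop 1:p onto {0:q}
drop 2:r onto floor
drop 3:r onto {2:r}
drop 4:r onto {3:r}
drop 5:p onto {1:p}
drop 6:t onto floor
ground layer = {0:q, 2:r, 6:t}
drop-orders for the pieces not yet dropped (sum over which currently-grounded one goes next):
  1 to go: {4} 1  {5} 1  {6} 1
  2 to go: {1,5} 1  {3,4} 1  {4,5} 2  {4,6} 2  {5,6} 2
  3 to go: {0,1,5} 1  {1,4,5} 3  {1,5,6} 3  {2,3,4} 1  {3,4,5} 3  {3,4,6} 3  {4,5,6} 6
  4 to go: {0,1,4,5} 4  {0,1,5,6} 4  {1,3,4,5} 6  {1,4,5,6} 12  {2,3,4,5} 4  {2,3,4,6} 4  {3,4,5,6} 12
  5 to go: {0,1,3,4,5} 10  {0,1,4,5,6} 20  {1,2,3,4,5} 10  {1,3,4,5,6} 30  {2,3,4,5,6} 20
  if 0:q drops first: 60 orders
  if 2:r drops first: 60 orders
  if 6:t drops first: 20 orders
heap linearizations: 140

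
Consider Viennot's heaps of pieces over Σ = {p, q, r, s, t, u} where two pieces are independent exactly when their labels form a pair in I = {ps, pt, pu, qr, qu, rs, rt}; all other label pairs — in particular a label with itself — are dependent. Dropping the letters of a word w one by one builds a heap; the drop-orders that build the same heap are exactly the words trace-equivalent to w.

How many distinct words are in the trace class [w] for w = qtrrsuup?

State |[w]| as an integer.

39

drop 0:q onto floor
drop 1:t onto {0:q}
drop 2:r onto floor
drop 3:r onto {2:r}
drop 4:s onto {1:t}
drop 5:u onto {3:r, 4:s}
drop 6:u onto {5:u}
drop 7:p onto {0:q, 3:r}
ground layer = {0:q, 2:r}
drop-orders for the pieces not yet dropped (sum over which currently-grounded one goes next):
  1 to go: {6} 1  {7} 1
  2 to go: {5,6} 1  {6,7} 2
  3 to go: {4,5,6} 1  {5,6,7} 3
  4 to go: {1,4,5,6} 1  {3,5,6,7} 3  {4,5,6,7} 4
  5 to go: {1,4,5,6,7} 5  {2,3,5,6,7} 3  {3,4,5,6,7} 7
  6 to go: {0,1,4,5,6,7} 5  {1,3,4,5,6,7} 12  {2,3,4,5,6,7} 10
  if 0:q drops first: 22 orders
  if 2:r drops first: 17 orders
heap linearizations: 39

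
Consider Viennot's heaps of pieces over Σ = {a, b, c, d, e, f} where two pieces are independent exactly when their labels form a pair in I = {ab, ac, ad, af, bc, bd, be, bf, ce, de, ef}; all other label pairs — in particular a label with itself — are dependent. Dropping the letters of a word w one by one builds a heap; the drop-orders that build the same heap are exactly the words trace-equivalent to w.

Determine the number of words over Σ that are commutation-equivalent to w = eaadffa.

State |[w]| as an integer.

35

piece 0:e — minimal
piece 1:a rests on {0:e}
piece 2:a rests on {1:a}
piece 3:d — minimal
piece 4:f rests on {3:d}
piece 5:f rests on {4:f}
piece 6:a rests on {2:a}
minimal pieces: {0:e, 3:d}
ways to finish when only these pieces remain (= sum over removing one remaining piece with nothing left below it):
  1 left: {5}→1  {6}→1
  2 left: {2,6}→1  {4,5}→1  {5,6}→2
  3 left: {1,2,6}→1  {2,5,6}→3  {3,4,5}→1  {4,5,6}→3
  4 left: {0,1,2,6}→1  {1,2,5,6}→4  {2,4,5,6}→6  {3,4,5,6}→4
  5 left: {0,1,2,5,6}→5  {1,2,4,5,6}→10  {2,3,4,5,6}→10
  placing 0:e first → 20 extensions
  placing 3:d first → 15 extensions
total linear extensions = 35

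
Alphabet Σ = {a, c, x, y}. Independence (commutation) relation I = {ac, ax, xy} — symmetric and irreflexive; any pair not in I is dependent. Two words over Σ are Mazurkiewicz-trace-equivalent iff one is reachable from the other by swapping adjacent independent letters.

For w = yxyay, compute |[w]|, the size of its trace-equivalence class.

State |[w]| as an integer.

5

0(y) covers ∅
1(x) covers ∅
2(y) covers 0:y
3(a) covers 2:y
4(y) covers 3:a
floor of heap: 0:y, 1:x
completions by unplaced set U, small U first (add the entries for U minus each lowest piece of U):
  |U|=1: {1}:1  {4}:1
  |U|=2: {1,4}:2  {3,4}:1
  |U|=3: {1,3,4}:3  {2,3,4}:1
  start at 0(y): 4
  start at 1(x): 1
sum over floor = 5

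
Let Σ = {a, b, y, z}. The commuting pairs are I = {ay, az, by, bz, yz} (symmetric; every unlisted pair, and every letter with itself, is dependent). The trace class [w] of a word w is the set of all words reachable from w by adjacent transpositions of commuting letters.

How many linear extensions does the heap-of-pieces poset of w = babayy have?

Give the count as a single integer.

15

#0=b has no predecessor
#1=a depends on [0:b]
#2=b depends on [1:a]
#3=a depends on [2:b]
#4=y has no predecessor
#5=y depends on [4:y]
sources: [0:b, 4:y]
N(rest) = Σ N(rest − s) over sources s of rest; N(one piece) = 1:
  size 1 → [3]=1  [5]=1
  size 2 → [2,3]=1  [3,5]=2  [4,5]=1
  size 3 → [1,2,3]=1  [2,3,5]=3  [3,4,5]=3
  size 4 → [0,1,2,3]=1  [1,2,3,5]=4  [2,3,4,5]=6
  first=0(b) contributes 10
  first=4(y) contributes 5
|[w]| = 15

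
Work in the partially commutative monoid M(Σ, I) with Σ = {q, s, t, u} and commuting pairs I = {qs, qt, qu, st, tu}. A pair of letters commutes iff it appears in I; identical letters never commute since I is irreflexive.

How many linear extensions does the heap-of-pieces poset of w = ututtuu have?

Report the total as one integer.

35

#0=u has no predecessor
#1=t has no predecessor
#2=u depends on [0:u]
#3=t depends on [1:t]
#4=t depends on [3:t]
#5=u depends on [2:u]
#6=u depends on [5:u]
sources: [0:u, 1:t]
N(rest) = Σ N(rest − s) over sources s of rest; N(one piece) = 1:
  size 1 → [4]=1  [6]=1
  size 2 → [3,4]=1  [4,6]=2  [5,6]=1
  size 3 → [1,3,4]=1  [2,5,6]=1  [3,4,6]=3  [4,5,6]=3
  size 4 → [0,2,5,6]=1  [1,3,4,6]=4  [2,4,5,6]=4  [3,4,5,6]=6
  size 5 → [0,2,4,5,6]=5  [1,3,4,5,6]=10  [2,3,4,5,6]=10
  first=0(u) contributes 20
  first=1(t) contributes 15
|[w]| = 35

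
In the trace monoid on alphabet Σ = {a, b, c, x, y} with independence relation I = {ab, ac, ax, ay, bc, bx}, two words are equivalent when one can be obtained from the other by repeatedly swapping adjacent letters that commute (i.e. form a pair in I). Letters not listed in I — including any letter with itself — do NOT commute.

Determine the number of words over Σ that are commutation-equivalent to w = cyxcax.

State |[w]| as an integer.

6

0(c) covers ∅
1(y) covers 0:c
2(x) covers 1:y
3(c) covers 2:x
4(a) covers ∅
5(x) covers 3:c
floor of heap: 0:c, 4:a
completions by unplaced set U, small U first (add the entries for U minus each lowest piece of U):
  |U|=1: {4}:1  {5}:1
  |U|=2: {3,5}:1  {4,5}:2
  |U|=3: {2,3,5}:1  {3,4,5}:3
  |U|=4: {1,2,3,5}:1  {2,3,4,5}:4
  start at 0(c): 5
  start at 4(a): 1
sum over floor = 6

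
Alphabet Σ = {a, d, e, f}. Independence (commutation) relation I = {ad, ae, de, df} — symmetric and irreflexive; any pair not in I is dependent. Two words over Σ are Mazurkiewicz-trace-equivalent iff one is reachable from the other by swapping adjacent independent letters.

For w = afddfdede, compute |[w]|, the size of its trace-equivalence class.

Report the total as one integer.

126

#0=a has no predecessor
#1=f depends on [0:a]
#2=d has no predecessor
#3=d depends on [2:d]
#4=f depends on [1:f]
#5=d depends on [3:d]
#6=e depends on [4:f]
#7=d depends on [5:d]
#8=e depends on [6:e]
sources: [0:a, 2:d]
N(rest) = Σ N(rest − s) over sources s of rest; N(one piece) = 1:
  size 1 → [7]=1  [8]=1
  size 2 → [5,7]=1  [6,8]=1  [7,8]=2
  size 3 → [3,5,7]=1  [4,6,8]=1  [5,7,8]=3  [6,7,8]=3
  size 4 → [1,4,6,8]=1  [2,3,5,7]=1  [3,5,7,8]=4  [4,6,7,8]=4  [5,6,7,8]=6
  size 5 → [0,1,4,6,8]=1  [1,4,6,7,8]=5  [2,3,5,7,8]=5  [3,5,6,7,8]=10  [4,5,6,7,8]=10
  size 6 → [0,1,4,6,7,8]=6  [1,4,5,6,7,8]=15  [2,3,5,6,7,8]=15  [3,4,5,6,7,8]=20
  size 7 → [0,1,4,5,6,7,8]=21  [1,3,4,5,6,7,8]=35  [2,3,4,5,6,7,8]=35
  first=0(a) contributes 70
  first=2(d) contributes 56
|[w]| = 126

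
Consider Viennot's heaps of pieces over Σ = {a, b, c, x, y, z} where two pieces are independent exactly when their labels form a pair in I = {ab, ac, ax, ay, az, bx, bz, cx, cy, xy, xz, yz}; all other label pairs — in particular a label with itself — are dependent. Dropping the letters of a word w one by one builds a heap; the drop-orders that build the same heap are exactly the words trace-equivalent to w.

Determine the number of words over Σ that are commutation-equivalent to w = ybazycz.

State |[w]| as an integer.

70

#0=y has no predecessor
#1=b depends on [0:y]
#2=a has no predecessor
#3=z has no predecessor
#4=y depends on [1:b]
#5=c depends on [1:b, 3:z]
#6=z depends on [5:c]
sources: [0:y, 2:a, 3:z]
N(rest) = Σ N(rest − s) over sources s of rest; N(one piece) = 1:
  size 1 → [2]=1  [4]=1  [6]=1
  size 2 → [2,4]=2  [2,6]=2  [4,6]=2  [5,6]=1
  size 3 → [2,4,6]=6  [2,5,6]=3  [3,5,6]=1  [4,5,6]=3
  size 4 → [1,4,5,6]=3  [2,3,5,6]=4  [2,4,5,6]=12  [3,4,5,6]=4
  size 5 → [0,1,4,5,6]=3  [1,2,4,5,6]=15  [1,3,4,5,6]=7  [2,3,4,5,6]=20
  first=0(y) contributes 42
  first=2(a) contributes 10
  first=3(z) contributes 18
|[w]| = 70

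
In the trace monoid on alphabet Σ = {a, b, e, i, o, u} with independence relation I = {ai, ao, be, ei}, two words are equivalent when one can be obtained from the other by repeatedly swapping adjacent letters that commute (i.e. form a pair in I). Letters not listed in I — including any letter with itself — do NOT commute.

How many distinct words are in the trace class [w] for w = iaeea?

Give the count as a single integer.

5

#0=i has no predecessor
#1=a has no predecessor
#2=e depends on [1:a]
#3=e depends on [2:e]
#4=a depends on [3:e]
sources: [0:i, 1:a]
N(rest) = Σ N(rest − s) over sources s of rest; N(one piece) = 1:
  size 1 → [0]=1  [4]=1
  size 2 → [0,4]=2  [3,4]=1
  size 3 → [0,3,4]=3  [2,3,4]=1
  first=0(i) contributes 1
  first=1(a) contributes 4
|[w]| = 5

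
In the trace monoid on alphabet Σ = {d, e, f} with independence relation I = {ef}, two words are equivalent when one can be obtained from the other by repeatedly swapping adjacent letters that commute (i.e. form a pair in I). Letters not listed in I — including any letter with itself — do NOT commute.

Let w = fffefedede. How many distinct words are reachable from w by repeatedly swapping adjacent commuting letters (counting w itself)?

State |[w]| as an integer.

piece 0:f — minimal
piece 1:f rests on {0:f}
piece 2:f rests on {1:f}
piece 3:e — minimal
piece 4:f rests on {2:f}
piece 5:e rests on {3:e}
piece 6:d rests on {4:f, 5:e}
piece 7:e rests on {6:d}
piece 8:d rests on {7:e}
piece 9:e rests on {8:d}
minimal pieces: {0:f, 3:e}
ways to finish when only these pieces remain (= sum over removing one remaining piece with nothing left below it):
  1 left: {9}→1
  2 left: {8,9}→1
  3 left: {7,8,9}→1
  4 left: {6,7,8,9}→1
  5 left: {4,6,7,8,9}→1  {5,6,7,8,9}→1
  6 left: {2,4,6,7,8,9}→1  {3,5,6,7,8,9}→1  {4,5,6,7,8,9}→2
  7 left: {1,2,4,6,7,8,9}→1  {2,4,5,6,7,8,9}→3  {3,4,5,6,7,8,9}→3
  8 left: {0,1,2,4,6,7,8,9}→1  {1,2,4,5,6,7,8,9}→4  {2,3,4,5,6,7,8,9}→6
  placing 0:f first → 10 extensions
  placing 3:e first → 5 extensions
total linear extensions = 15

15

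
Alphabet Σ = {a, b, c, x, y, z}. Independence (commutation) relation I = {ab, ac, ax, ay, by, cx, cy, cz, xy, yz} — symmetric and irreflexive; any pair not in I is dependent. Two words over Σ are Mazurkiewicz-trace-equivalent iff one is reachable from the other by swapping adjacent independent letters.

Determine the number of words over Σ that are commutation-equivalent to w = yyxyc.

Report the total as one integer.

20

drop 0:y onto floor
drop 1:y onto {0:y}
drop 2:x onto floor
drop 3:y onto {1:y}
drop 4:c onto floor
ground layer = {0:y, 2:x, 4:c}
drop-orders for the pieces not yet dropped (sum over which currently-grounded one goes next):
  1 to go: {2} 1  {3} 1  {4} 1
  2 to go: {1,3} 1  {2,3} 2  {2,4} 2  {3,4} 2
  3 to go: {0,1,3} 1  {1,2,3} 3  {1,3,4} 3  {2,3,4} 6
  if 0:y drops first: 12 orders
  if 2:x drops first: 4 orders
  if 4:c drops first: 4 orders
heap linearizations: 20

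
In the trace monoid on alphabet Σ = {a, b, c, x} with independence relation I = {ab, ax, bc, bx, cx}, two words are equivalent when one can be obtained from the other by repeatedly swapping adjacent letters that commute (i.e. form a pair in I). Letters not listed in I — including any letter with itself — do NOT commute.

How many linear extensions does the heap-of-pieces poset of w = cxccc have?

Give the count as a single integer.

drop 0:c onto floor
drop 1:x onto floor
drop 2:c onto {0:c}
drop 3:c onto {2:c}
drop 4:c onto {3:c}
ground layer = {0:c, 1:x}
drop-orders for the pieces not yet dropped (sum over which currently-grounded one goes next):
  1 to go: {1} 1  {4} 1
  2 to go: {1,4} 2  {3,4} 1
  3 to go: {1,3,4} 3  {2,3,4} 1
  if 0:c drops first: 4 orders
  if 1:x drops first: 1 orders
heap linearizations: 5

5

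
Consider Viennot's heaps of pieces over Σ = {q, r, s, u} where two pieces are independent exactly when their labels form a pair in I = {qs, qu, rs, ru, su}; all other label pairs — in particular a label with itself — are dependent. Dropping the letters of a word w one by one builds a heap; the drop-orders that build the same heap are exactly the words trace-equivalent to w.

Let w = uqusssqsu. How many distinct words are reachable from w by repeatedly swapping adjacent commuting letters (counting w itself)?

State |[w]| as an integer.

drop 0:u onto floor
drop 1:q onto floor
drop 2:u onto {0:u}
drop 3:s onto floor
drop 4:s onto {3:s}
drop 5:s onto {4:s}
drop 6:q onto {1:q}
drop 7:s onto {5:s}
drop 8:u onto {2:u}
ground layer = {0:u, 1:q, 3:s}
drop-orders for the pieces not yet dropped (sum over which currently-grounded one goes next):
  1 to go: {6} 1  {7} 1  {8} 1
  2 to go: {1,6} 1  {2,8} 1  {5,7} 1  {6,7} 2  {6,8} 2  {7,8} 2
  3 to go: {0,2,8} 1  {1,6,7} 3  {1,6,8} 3  {2,6,8} 3  {2,7,8} 3  {4,5,7} 1  {5,6,7} 3  {5,7,8} 3  {6,7,8} 6
  4 to go: {0,2,6,8} 4  {0,2,7,8} 4  {1,2,6,8} 6  {1,5,6,7} 6  {1,6,7,8} 12  {2,5,7,8} 6  {2,6,7,8} 12  {3,4,5,7} 1  {4,5,6,7} 4  {4,5,7,8} 4  {5,6,7,8} 12
  5 to go: {0,1,2,6,8} 10  {0,2,5,7,8} 10  {0,2,6,7,8} 20  {1,2,6,7,8} 30  {1,4,5,6,7} 10  {1,5,6,7,8} 30  {2,4,5,7,8} 10  {2,5,6,7,8} 30  {3,4,5,6,7} 5  {3,4,5,7,8} 5  {4,5,6,7,8} 20
  6 to go: {0,1,2,6,7,8} 60  {0,2,4,5,7,8} 20  {0,2,5,6,7,8} 60  {1,2,5,6,7,8} 90  {1,3,4,5,6,7} 15  {1,4,5,6,7,8} 60  {2,3,4,5,7,8} 15  {2,4,5,6,7,8} 60  {3,4,5,6,7,8} 30
  7 to go: {0,1,2,5,6,7,8} 210  {0,2,3,4,5,7,8} 35  {0,2,4,5,6,7,8} 140  {1,2,4,5,6,7,8} 210  {1,3,4,5,6,7,8} 105  {2,3,4,5,6,7,8} 105
  if 0:u drops first: 420 orders
  if 1:q drops first: 280 orders
  if 3:s drops first: 560 orders
heap linearizations: 1260

1260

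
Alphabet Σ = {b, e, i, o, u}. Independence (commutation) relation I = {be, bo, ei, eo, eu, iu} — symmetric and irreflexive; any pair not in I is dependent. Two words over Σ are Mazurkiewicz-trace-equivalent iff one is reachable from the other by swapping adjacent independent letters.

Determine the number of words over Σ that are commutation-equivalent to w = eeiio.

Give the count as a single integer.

#0=e has no predecessor
#1=e depends on [0:e]
#2=i has no predecessor
#3=i depends on [2:i]
#4=o depends on [3:i]
sources: [0:e, 2:i]
N(rest) = Σ N(rest − s) over sources s of rest; N(one piece) = 1:
  size 1 → [1]=1  [4]=1
  size 2 → [0,1]=1  [1,4]=2  [3,4]=1
  size 3 → [0,1,4]=3  [1,3,4]=3  [2,3,4]=1
  first=0(e) contributes 4
  first=2(i) contributes 6
|[w]| = 10

10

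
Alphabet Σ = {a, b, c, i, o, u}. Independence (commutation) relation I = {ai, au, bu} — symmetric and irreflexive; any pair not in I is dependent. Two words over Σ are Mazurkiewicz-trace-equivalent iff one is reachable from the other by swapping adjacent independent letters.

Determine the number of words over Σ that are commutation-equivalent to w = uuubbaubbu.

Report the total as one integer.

252

drop 0:u onto floor
drop 1:u onto {0:u}
drop 2:u onto {1:u}
drop 3:b onto floor
drop 4:b onto {3:b}
drop 5:a onto {4:b}
drop 6:u onto {2:u}
drop 7:b onto {5:a}
drop 8:b onto {7:b}
drop 9:u onto {6:u}
ground layer = {0:u, 3:b}
drop-orders for the pieces not yet dropped (sum over which currently-grounded one goes next):
  1 to go: {8} 1  {9} 1
  2 to go: {6,9} 1  {7,8} 1  {8,9} 2
  3 to go: {2,6,9} 1  {5,7,8} 1  {6,8,9} 3  {7,8,9} 3
  4 to go: {1,2,6,9} 1  {2,6,8,9} 4  {4,5,7,8} 1  {5,7,8,9} 4  {6,7,8,9} 6
  5 to go: {0,1,2,6,9} 1  {1,2,6,8,9} 5  {2,6,7,8,9} 10  {3,4,5,7,8} 1  {4,5,7,8,9} 5  {5,6,7,8,9} 10
  6 to go: {0,1,2,6,8,9} 6  {1,2,6,7,8,9} 15  {2,5,6,7,8,9} 20  {3,4,5,7,8,9} 6  {4,5,6,7,8,9} 15
  7 to go: {0,1,2,6,7,8,9} 21  {1,2,5,6,7,8,9} 35  {2,4,5,6,7,8,9} 35  {3,4,5,6,7,8,9} 21
  8 to go: {0,1,2,5,6,7,8,9} 56  {1,2,4,5,6,7,8,9} 70  {2,3,4,5,6,7,8,9} 56
  if 0:u drops first: 126 orders
  if 3:b drops first: 126 orders
heap linearizations: 252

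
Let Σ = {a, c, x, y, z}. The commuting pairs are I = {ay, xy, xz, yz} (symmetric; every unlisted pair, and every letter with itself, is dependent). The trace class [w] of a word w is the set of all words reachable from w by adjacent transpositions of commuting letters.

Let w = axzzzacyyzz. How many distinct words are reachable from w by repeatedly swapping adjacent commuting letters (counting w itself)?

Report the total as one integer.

24

0(a) covers ∅
1(x) covers 0:a
2(z) covers 0:a
3(z) covers 2:z
4(z) covers 3:z
5(a) covers 1:x, 4:z
6(c) covers 5:a
7(y) covers 6:c
8(y) covers 7:y
9(z) covers 6:c
10(z) covers 9:z
floor of heap: 0:a
completions by unplaced set U, small U first (add the entries for U minus each lowest piece of U):
  |U|=1: {8}:1  {10}:1
  |U|=2: {7,8}:1  {8,10}:2  {9,10}:1
  |U|=3: {7,8,10}:3  {8,9,10}:3
  |U|=4: {7,8,9,10}:6
  |U|=5: {6,7,8,9,10}:6
  |U|=6: {5,6,7,8,9,10}:6
  |U|=7: {1,5,6,7,8,9,10}:6  {4,5,6,7,8,9,10}:6
  |U|=8: {1,4,5,6,7,8,9,10}:12  {3,4,5,6,7,8,9,10}:6
  |U|=9: {1,3,4,5,6,7,8,9,10}:18  {2,3,4,5,6,7,8,9,10}:6
  start at 0(a): 24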